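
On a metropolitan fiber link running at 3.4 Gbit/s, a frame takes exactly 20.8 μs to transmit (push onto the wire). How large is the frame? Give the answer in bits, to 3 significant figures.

70700 bits

L = R × t_tx = 3400000000 b/s × 2.08e-05 s = 70720 bits.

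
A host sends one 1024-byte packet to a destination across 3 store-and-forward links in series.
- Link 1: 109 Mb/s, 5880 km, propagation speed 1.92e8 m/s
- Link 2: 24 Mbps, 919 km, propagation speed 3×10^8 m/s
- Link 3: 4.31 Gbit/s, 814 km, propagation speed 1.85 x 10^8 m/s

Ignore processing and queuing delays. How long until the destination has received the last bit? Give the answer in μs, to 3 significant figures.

38500 μs

L = 1024 × 8 = 8192 bits.
Transmission delays (L/R per hop): 75.156, 341.333, 1.9007 μs; sum = 418.39 μs.
Propagation delays (d/s per hop): 30625, 3063.33, 4400 μs; sum = 38088.3 μs.
End-to-end = 38500 μs.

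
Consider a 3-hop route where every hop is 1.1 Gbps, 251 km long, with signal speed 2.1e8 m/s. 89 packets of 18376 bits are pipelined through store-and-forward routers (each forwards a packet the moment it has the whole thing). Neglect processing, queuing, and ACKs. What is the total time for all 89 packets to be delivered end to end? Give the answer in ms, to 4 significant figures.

Per-hop transmission t_tx = L/R = 18376/1100000000 = 0.0167055 ms.
Per-hop propagation t_prop = 251000/210000000 = 1.19524 ms.
Pipeline fill: first packet needs 3·t_tx to clear all hops; remaining 88 packets each add one t_tx.
Total = (3+89-1)·t_tx + 3·t_prop = 91·0.0167055 + 3·1.19524 = 5.106 ms.

5.106 ms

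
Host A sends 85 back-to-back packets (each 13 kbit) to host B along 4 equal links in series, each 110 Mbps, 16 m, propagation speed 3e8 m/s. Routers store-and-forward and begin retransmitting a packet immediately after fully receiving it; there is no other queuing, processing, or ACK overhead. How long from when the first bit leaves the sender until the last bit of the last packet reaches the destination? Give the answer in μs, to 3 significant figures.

Per-hop transmission t_tx = L/R = 13000/110000000 = 118.182 μs.
Per-hop propagation t_prop = 16/300000000 = 0.0533333 μs.
Pipeline fill: first packet needs 4·t_tx to clear all hops; remaining 84 packets each add one t_tx.
Total = (4+85-1)·t_tx + 4·t_prop = 88·118.182 + 4·0.0533333 = 10400 μs.

10400 μs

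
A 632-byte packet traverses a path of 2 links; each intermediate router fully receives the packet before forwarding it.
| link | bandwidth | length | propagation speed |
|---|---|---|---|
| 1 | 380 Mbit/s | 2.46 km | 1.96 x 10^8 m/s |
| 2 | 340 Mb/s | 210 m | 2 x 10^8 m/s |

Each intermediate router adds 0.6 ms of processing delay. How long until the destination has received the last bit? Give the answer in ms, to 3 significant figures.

L = 632 × 8 = 5056 bits.
Transmission delays (L/R per hop): 0.0133053, 0.0148706 ms; sum = 0.0281759 ms.
Propagation delays (d/s per hop): 0.012551, 0.00105 ms; sum = 0.013601 ms.
Processing at 1 router(s): 1 × 0.6 ms = 0.6 ms.
End-to-end = 0.642 ms.

0.642 ms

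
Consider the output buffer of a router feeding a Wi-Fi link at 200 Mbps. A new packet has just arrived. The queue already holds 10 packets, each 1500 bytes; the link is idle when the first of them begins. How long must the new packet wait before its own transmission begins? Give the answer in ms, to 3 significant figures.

Each queued packet: L/R = 12000/200000000 = 0.06 ms.
10 queued → 0.6 ms.
Queuing delay = 0.600 ms.

0.600 ms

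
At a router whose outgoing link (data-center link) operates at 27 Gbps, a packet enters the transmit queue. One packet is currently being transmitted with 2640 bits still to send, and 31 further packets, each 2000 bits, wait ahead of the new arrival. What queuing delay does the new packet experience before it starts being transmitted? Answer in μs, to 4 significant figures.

2.394 μs

Each queued packet: L/R = 2000/27000000000 = 0.0740741 μs.
31 queued → 2.2963 μs.
Plus remaining 2640 bits of current packet: 0.0977778 μs.
Queuing delay = 2.394 μs.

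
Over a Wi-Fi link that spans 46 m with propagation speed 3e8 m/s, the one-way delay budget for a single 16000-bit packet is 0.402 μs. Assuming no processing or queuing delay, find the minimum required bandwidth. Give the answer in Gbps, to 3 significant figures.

64.3 Gbps

Propagation delay = 46 / 300000000 = 0.153333 μs.
Transmission budget = 0.402 − 0.153333 = 0.248667 μs.
R ≥ L / t_tx = 16000 bits / 2.48667e-07 s = 64.3 Gbps.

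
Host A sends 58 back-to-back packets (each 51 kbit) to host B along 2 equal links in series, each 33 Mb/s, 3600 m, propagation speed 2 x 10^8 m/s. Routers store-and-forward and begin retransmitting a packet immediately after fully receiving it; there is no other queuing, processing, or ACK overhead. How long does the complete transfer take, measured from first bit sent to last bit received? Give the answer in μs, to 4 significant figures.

91220 μs

Per-hop transmission t_tx = L/R = 51000/33000000 = 1545.45 μs.
Per-hop propagation t_prop = 3600/200000000 = 18 μs.
Pipeline fill: first packet needs 2·t_tx to clear all hops; remaining 57 packets each add one t_tx.
Total = (2+58-1)·t_tx + 2·t_prop = 59·1545.45 + 2·18 = 91220 μs.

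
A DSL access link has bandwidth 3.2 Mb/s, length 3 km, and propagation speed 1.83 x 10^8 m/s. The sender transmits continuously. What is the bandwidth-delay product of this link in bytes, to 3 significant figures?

6.56 bytes

Propagation delay = 3000 / 183000000 = 1.63934e-05 s.
BDP = R × t_prop = 3200000 × 1.63934e-05 = 52.459 bits.
In bytes: 52.459/8 = 6.56 bytes.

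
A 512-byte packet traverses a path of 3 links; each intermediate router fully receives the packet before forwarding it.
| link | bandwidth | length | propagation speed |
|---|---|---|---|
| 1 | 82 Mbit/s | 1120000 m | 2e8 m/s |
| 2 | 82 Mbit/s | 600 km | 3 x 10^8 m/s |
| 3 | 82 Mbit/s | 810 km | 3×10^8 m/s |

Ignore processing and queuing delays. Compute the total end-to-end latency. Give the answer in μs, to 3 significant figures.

10400 μs

L = 512 × 8 = 4096 bits.
Transmission delay per hop = L/R = 4096/82000000 = 49.9512 μs; 3 hops → 149.854 μs.
Propagation delays (d/s per hop): 5600, 2000, 2700 μs; sum = 10300 μs.
End-to-end = 10400 μs.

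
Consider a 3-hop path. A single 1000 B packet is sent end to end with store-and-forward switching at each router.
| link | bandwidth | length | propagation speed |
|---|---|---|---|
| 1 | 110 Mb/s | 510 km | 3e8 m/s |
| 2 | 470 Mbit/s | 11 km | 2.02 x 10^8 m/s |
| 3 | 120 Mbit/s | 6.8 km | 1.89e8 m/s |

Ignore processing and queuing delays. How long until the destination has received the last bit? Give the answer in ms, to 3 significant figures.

L = 1000 × 8 = 8000 bits.
Transmission delays (L/R per hop): 0.0727273, 0.0170213, 0.0666667 ms; sum = 0.156415 ms.
Propagation delays (d/s per hop): 1.7, 0.0544554, 0.0359788 ms; sum = 1.79043 ms.
End-to-end = 1.95 ms.

1.95 ms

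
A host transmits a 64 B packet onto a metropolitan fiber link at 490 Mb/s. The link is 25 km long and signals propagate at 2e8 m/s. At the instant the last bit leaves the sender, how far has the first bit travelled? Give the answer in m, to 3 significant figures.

209 m

t_tx = L/R = 512/490000000 = 1.0449e-06 s.
Distance = s × t_tx = 200000000 × 1.0449e-06 = 209 m.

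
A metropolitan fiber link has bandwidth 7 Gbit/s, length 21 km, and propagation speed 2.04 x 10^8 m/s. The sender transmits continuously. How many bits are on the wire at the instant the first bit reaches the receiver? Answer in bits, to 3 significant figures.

Propagation delay = 21000 / 204000000 = 0.000102941 s.
BDP = R × t_prop = 7000000000 × 0.000102941 = 720588 bits.

721000 bits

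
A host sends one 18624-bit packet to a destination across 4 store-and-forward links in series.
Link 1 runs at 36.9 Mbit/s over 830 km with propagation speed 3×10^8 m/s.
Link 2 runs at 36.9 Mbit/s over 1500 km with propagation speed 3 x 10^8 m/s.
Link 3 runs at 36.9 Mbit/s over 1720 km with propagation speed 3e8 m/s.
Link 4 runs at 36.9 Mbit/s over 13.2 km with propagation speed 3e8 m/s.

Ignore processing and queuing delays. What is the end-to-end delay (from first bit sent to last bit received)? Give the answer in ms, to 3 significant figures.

Transmission delay per hop = L/R = 18624/36900000 = 0.504715 ms; 4 hops → 2.01886 ms.
Propagation delays (d/s per hop): 2.76667, 5, 5.73333, 0.044 ms; sum = 13.544 ms.
End-to-end = 15.6 ms.

15.6 ms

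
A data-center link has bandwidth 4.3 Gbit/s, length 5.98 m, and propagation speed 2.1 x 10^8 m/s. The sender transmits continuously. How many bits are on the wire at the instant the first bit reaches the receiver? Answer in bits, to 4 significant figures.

122.4 bits

Propagation delay = 5.98 / 210000000 = 2.84762e-08 s.
BDP = R × t_prop = 4300000000 × 2.84762e-08 = 122.448 bits.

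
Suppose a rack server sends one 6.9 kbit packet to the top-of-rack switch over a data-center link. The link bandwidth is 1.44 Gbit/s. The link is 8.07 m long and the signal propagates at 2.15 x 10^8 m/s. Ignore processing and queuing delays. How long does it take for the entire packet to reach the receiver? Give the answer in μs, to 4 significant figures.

4.829 μs

L = 6900 bits.
Transmission delay = L/R = 6900 / 1440000000 = 4.79167 μs.
Propagation delay = d/s = 8.07 m / 215000000 m/s = 0.0375349 μs.
Total = 4.829 μs.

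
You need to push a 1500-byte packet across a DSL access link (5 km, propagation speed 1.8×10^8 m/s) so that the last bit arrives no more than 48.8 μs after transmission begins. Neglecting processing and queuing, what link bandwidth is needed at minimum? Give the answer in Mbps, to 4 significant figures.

L = 12000 bits.
Propagation delay = 5000 / 180000000 = 27.7778 μs.
Transmission budget = 48.8 − 27.7778 = 21.0222 μs.
R ≥ L / t_tx = 12000 bits / 2.10222e-05 s = 570.8 Mbps.

570.8 Mbps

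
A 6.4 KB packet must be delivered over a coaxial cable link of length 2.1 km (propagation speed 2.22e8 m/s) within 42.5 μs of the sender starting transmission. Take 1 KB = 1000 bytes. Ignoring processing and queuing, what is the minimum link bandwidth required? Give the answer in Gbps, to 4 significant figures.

L = 51200 bits.
Propagation delay = 2100 / 2.22e+08 = 9.45946 μs.
Transmission budget = 42.5 − 9.45946 = 33.0405 μs.
R ≥ L / t_tx = 51200 bits / 3.30405e-05 s = 1.550 Gbps.

1.550 Gbps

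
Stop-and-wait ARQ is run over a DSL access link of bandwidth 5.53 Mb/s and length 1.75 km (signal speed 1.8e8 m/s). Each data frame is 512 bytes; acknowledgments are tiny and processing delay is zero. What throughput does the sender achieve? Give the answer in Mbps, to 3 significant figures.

t_tx = L/R = 4096/5530000 = 0.000740687 s.
t_prop = 1750/180000000 = 9.72222e-06 s; RTT = 1.94444e-05 s.
Cycle = t_tx + RTT = 0.000760132 s.
Throughput = L / cycle = 4096 / 0.000760132 = 5.39 Mbps.

5.39 Mbps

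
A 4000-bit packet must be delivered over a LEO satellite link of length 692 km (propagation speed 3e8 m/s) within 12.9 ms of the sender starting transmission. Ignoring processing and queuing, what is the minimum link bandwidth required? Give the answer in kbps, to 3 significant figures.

Propagation delay = 692000 / 300000000 = 2.30667 ms.
Transmission budget = 12.9 − 2.30667 = 10.5933 ms.
R ≥ L / t_tx = 4000 bits / 0.0105933 s = 378 kbps.

378 kbps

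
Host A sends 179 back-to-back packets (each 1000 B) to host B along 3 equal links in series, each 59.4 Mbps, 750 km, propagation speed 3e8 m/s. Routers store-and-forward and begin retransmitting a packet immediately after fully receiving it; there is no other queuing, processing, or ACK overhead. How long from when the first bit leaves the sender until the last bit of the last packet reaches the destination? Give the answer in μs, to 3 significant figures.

Per-hop transmission t_tx = L/R = 8000/59400000 = 134.68 μs.
Per-hop propagation t_prop = 750000/300000000 = 2500 μs.
Pipeline fill: first packet needs 3·t_tx to clear all hops; remaining 178 packets each add one t_tx.
Total = (3+179-1)·t_tx + 3·t_prop = 181·134.68 + 3·2500 = 31900 μs.

31900 μs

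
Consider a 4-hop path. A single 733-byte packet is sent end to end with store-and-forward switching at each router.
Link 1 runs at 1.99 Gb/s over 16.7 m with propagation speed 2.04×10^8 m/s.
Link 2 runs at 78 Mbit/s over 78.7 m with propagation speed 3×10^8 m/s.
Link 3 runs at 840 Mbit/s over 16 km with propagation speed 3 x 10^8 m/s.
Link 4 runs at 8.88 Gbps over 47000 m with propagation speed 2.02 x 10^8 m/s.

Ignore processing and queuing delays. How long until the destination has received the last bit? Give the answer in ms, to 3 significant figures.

L = 733 × 8 = 5864 bits.
Transmission delays (L/R per hop): 0.00294673, 0.0751795, 0.00698095, 0.00066036 ms; sum = 0.0857675 ms.
Propagation delays (d/s per hop): 8.18627e-05, 0.000262333, 0.0533333, 0.232673 ms; sum = 0.286351 ms.
End-to-end = 0.372 ms.

0.372 ms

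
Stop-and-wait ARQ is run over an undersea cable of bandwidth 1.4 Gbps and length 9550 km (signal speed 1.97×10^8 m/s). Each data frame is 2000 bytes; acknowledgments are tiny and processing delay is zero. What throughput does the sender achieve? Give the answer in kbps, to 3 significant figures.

t_tx = L/R = 16000/1400000000 = 1.14286e-05 s.
t_prop = 9550000/197000000 = 0.0484772 s; RTT = 0.0969543 s.
Cycle = t_tx + RTT = 0.0969657 s.
Throughput = L / cycle = 16000 / 0.0969657 = 165 kbps.

165 kbps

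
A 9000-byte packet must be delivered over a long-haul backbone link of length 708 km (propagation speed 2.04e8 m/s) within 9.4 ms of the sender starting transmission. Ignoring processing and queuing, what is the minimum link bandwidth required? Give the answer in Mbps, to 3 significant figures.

12.1 Mbps

L = 72000 bits.
Propagation delay = 708000 / 204000000 = 3.47059 ms.
Transmission budget = 9.4 − 3.47059 = 5.92941 ms.
R ≥ L / t_tx = 72000 bits / 0.00592941 s = 12.1 Mbps.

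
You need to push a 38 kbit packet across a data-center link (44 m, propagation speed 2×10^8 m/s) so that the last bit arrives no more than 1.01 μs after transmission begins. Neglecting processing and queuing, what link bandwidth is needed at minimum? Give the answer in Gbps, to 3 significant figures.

48.1 Gbps

Propagation delay = 44 / 200000000 = 0.22 μs.
Transmission budget = 1.01 − 0.22 = 0.79 μs.
R ≥ L / t_tx = 38000 bits / 7.9e-07 s = 48.1 Gbps.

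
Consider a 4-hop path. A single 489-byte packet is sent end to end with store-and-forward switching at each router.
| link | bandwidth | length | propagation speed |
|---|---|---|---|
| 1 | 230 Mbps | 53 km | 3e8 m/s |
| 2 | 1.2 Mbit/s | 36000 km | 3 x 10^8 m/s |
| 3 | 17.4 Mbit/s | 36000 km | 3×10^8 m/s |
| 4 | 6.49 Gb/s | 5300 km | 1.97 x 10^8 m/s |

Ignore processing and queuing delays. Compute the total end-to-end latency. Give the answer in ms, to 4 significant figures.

270.6 ms

L = 489 × 8 = 3912 bits.
Transmission delays (L/R per hop): 0.0170087, 3.26, 0.224828, 0.000602773 ms; sum = 3.50244 ms.
Propagation delays (d/s per hop): 0.176667, 120, 120, 26.9036 ms; sum = 267.08 ms.
End-to-end = 270.6 ms.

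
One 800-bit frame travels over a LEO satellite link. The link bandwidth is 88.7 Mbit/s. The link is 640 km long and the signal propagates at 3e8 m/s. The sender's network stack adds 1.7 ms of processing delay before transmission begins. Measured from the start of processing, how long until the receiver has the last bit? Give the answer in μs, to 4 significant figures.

3842 μs

Transmission delay = L/R = 800 / 88700000 = 9.01917 μs.
Propagation delay = d/s = 640000 m / 300000000 m/s = 2133.33 μs.
Plus processing delay 1.7 ms = 1700 μs.
Total = 3842 μs.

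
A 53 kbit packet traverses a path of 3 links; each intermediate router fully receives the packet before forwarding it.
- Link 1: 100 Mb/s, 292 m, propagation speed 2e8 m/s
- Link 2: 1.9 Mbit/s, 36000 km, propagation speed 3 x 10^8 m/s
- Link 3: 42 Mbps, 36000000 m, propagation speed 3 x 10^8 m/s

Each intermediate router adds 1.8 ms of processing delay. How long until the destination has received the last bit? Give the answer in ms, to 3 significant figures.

L = 53000 bits.
Transmission delays (L/R per hop): 0.53, 27.8947, 1.2619 ms; sum = 29.6866 ms.
Propagation delays (d/s per hop): 0.00146, 120, 120 ms; sum = 240.001 ms.
Processing at 2 router(s): 2 × 1.8 ms = 3.6 ms.
End-to-end = 273 ms.

273 ms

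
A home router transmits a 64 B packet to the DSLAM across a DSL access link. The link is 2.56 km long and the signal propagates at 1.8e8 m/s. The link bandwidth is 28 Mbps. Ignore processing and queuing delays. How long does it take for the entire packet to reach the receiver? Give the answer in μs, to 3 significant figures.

32.5 μs

L = 64 × 8 = 512 bits.
Transmission delay = L/R = 512 / 28000000 = 18.2857 μs.
Propagation delay = d/s = 2560 m / 180000000 m/s = 14.2222 μs.
Total = 32.5 μs.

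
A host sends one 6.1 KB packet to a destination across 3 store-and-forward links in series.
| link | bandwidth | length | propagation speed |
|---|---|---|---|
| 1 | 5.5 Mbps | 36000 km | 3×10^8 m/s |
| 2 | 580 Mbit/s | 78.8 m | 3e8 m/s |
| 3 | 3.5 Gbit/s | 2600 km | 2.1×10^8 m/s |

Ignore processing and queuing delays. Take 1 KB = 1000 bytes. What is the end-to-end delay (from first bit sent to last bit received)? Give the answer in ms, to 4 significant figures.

L = 48800 bits.
Transmission delays (L/R per hop): 8.87273, 0.0841379, 0.0139429 ms; sum = 8.97081 ms.
Propagation delays (d/s per hop): 120, 0.000262667, 12.381 ms; sum = 132.381 ms.
End-to-end = 141.4 ms.

141.4 ms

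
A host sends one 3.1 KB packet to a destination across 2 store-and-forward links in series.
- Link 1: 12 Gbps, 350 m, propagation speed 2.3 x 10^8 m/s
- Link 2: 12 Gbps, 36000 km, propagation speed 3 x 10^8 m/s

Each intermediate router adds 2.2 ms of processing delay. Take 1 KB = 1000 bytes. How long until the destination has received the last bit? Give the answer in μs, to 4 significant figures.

122200 μs

L = 24800 bits.
Transmission delay per hop = L/R = 24800/12000000000 = 2.06667 μs; 2 hops → 4.13333 μs.
Propagation delays (d/s per hop): 1.52174, 120000 μs; sum = 120002 μs.
Processing at 1 router(s): 1 × 2.2 ms = 2200 μs.
End-to-end = 122200 μs.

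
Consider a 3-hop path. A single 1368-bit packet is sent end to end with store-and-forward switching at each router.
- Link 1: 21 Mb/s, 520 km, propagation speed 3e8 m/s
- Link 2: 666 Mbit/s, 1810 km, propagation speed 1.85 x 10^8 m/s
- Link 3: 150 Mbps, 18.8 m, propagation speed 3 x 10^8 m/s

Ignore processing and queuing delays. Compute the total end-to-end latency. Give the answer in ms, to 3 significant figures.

11.6 ms

Transmission delays (L/R per hop): 0.0651429, 0.00205405, 0.00912 ms; sum = 0.0763169 ms.
Propagation delays (d/s per hop): 1.73333, 9.78378, 6.26667e-05 ms; sum = 11.5172 ms.
End-to-end = 11.6 ms.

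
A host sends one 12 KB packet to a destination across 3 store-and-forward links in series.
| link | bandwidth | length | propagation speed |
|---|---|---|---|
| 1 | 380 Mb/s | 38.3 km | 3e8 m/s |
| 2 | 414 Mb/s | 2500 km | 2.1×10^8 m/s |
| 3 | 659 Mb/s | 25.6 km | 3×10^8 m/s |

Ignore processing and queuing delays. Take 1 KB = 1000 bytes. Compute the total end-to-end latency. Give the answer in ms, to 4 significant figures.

L = 96000 bits.
Transmission delays (L/R per hop): 0.252632, 0.231884, 0.145675 ms; sum = 0.630191 ms.
Propagation delays (d/s per hop): 0.127667, 11.9048, 0.0853333 ms; sum = 12.1178 ms.
End-to-end = 12.75 ms.

12.75 ms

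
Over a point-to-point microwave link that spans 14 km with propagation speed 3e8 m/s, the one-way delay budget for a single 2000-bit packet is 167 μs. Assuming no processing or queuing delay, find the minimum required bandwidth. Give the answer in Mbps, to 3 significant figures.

16.6 Mbps

Propagation delay = 14000 / 300000000 = 46.6667 μs.
Transmission budget = 167 − 46.6667 = 120.333 μs.
R ≥ L / t_tx = 2000 bits / 0.000120333 s = 16.6 Mbps.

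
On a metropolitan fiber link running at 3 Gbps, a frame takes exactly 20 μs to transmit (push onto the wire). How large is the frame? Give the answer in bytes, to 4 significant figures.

7500 bytes

L = R × t_tx = 3000000000 b/s × 2e-05 s = 60000 bits.
In bytes: 60000 / 8 = 7500 bytes.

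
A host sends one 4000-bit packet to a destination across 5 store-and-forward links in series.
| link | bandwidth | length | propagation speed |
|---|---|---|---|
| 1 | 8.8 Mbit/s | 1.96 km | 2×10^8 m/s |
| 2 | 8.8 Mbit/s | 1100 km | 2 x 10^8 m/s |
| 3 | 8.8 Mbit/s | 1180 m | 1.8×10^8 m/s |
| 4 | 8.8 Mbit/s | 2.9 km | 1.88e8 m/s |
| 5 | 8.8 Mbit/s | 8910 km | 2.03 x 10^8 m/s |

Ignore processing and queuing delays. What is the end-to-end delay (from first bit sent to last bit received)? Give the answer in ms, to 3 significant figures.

Transmission delay per hop = L/R = 4000/8800000 = 0.454545 ms; 5 hops → 2.27273 ms.
Propagation delays (d/s per hop): 0.0098, 5.5, 0.00655556, 0.0154255, 43.8916 ms; sum = 49.4234 ms.
End-to-end = 51.7 ms.

51.7 ms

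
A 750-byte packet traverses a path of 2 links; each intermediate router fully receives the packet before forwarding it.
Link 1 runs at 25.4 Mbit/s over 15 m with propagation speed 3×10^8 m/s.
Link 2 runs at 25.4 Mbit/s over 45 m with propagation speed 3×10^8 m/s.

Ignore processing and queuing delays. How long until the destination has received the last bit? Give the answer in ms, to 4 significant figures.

L = 750 × 8 = 6000 bits.
Transmission delay per hop = L/R = 6000/25400000 = 0.23622 ms; 2 hops → 0.472441 ms.
Propagation delays (d/s per hop): 5e-05, 0.00015 ms; sum = 0.0002 ms.
End-to-end = 0.4726 ms.

0.4726 ms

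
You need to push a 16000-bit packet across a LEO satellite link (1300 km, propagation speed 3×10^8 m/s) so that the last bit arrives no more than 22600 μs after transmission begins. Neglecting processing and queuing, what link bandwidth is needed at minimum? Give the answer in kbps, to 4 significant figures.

Propagation delay = 1300000 / 300000000 = 4333.33 μs.
Transmission budget = 22600 − 4333.33 = 18266.7 μs.
R ≥ L / t_tx = 16000 bits / 0.0182667 s = 875.9 kbps.

875.9 kbps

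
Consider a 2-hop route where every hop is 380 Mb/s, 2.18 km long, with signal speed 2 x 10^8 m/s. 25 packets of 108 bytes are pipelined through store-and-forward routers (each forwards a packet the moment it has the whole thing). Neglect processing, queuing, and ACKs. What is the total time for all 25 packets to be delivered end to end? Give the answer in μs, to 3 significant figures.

80.9 μs

Per-hop transmission t_tx = L/R = 864/380000000 = 2.27368 μs.
Per-hop propagation t_prop = 2180/200000000 = 10.9 μs.
Pipeline fill: first packet needs 2·t_tx to clear all hops; remaining 24 packets each add one t_tx.
Total = (2+25-1)·t_tx + 2·t_prop = 26·2.27368 + 2·10.9 = 80.9 μs.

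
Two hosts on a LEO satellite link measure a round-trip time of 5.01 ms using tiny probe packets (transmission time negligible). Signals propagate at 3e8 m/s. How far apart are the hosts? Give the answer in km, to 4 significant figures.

One-way propagation = RTT/2 = 2.505 ms.
d = s × t = 300000000 × 0.002505 = 751.5 km.

751.5 km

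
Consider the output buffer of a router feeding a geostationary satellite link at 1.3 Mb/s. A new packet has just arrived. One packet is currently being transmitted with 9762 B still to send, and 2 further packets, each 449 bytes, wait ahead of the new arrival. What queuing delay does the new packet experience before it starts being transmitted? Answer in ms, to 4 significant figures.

Each queued packet: L/R = 3592/1300000 = 2.76308 ms.
2 queued → 5.52615 ms.
Plus remaining 78096 bits of current packet: 60.0738 ms.
Queuing delay = 65.60 ms.

65.60 ms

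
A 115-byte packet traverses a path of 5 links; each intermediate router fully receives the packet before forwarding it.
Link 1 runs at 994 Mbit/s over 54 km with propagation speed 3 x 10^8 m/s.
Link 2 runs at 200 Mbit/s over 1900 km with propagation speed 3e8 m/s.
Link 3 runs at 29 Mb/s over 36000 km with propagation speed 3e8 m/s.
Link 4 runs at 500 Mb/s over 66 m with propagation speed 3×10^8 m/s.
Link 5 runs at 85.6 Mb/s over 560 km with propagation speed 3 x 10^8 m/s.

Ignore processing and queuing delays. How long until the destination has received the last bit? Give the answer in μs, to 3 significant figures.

128000 μs

L = 115 × 8 = 920 bits.
Transmission delays (L/R per hop): 0.925553, 4.6, 31.7241, 1.84, 10.7477 μs; sum = 49.8374 μs.
Propagation delays (d/s per hop): 180, 6333.33, 120000, 0.22, 1866.67 μs; sum = 128380 μs.
End-to-end = 128000 μs.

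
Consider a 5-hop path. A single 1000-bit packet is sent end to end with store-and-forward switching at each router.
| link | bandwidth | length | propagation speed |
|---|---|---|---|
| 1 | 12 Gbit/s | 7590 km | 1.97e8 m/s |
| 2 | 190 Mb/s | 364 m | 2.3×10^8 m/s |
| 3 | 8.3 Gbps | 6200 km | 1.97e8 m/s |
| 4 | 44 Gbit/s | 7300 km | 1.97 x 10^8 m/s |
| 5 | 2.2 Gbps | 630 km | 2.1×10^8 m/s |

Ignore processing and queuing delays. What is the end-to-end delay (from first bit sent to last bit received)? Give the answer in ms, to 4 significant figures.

Transmission delays (L/R per hop): 8.33333e-05, 0.00526316, 0.000120482, 2.27273e-05, 0.000454545 ms; sum = 0.00594425 ms.
Propagation delays (d/s per hop): 38.5279, 0.00158261, 31.4721, 37.0558, 3 ms; sum = 110.057 ms.
End-to-end = 110.1 ms.

110.1 ms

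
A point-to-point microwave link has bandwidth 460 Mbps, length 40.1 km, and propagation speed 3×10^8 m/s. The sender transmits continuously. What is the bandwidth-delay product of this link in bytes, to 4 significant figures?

Propagation delay = 40100 / 300000000 = 0.000133667 s.
BDP = R × t_prop = 460000000 × 0.000133667 = 61486.7 bits.
In bytes: 61486.7/8 = 7686 bytes.

7686 bytes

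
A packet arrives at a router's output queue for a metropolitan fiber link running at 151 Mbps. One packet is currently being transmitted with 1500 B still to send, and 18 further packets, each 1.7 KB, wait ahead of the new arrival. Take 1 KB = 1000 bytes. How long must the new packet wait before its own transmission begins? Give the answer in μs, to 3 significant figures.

Each queued packet: L/R = 13600/151000000 = 90.0662 μs.
18 queued → 1621.19 μs.
Plus remaining 12000 bits of current packet: 79.4702 μs.
Queuing delay = 1700 μs.

1700 μs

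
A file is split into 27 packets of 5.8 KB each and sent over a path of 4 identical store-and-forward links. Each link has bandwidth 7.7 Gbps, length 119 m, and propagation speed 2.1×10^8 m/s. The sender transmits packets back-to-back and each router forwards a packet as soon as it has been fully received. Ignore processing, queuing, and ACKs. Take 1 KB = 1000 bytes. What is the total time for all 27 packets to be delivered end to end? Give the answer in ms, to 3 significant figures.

Per-hop transmission t_tx = L/R = 46400/7700000000 = 0.00602597 ms.
Per-hop propagation t_prop = 119/210000000 = 0.000566667 ms.
Pipeline fill: first packet needs 4·t_tx to clear all hops; remaining 26 packets each add one t_tx.
Total = (4+27-1)·t_tx + 4·t_prop = 30·0.00602597 + 4·0.000566667 = 0.183 ms.

0.183 ms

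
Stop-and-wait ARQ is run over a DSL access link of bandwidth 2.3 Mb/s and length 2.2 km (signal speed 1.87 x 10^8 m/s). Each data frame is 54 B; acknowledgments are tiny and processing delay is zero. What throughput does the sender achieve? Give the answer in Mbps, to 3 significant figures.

t_tx = L/R = 432/2300000 = 0.000187826 s.
t_prop = 2200/187000000 = 1.17647e-05 s; RTT = 2.35294e-05 s.
Cycle = t_tx + RTT = 0.000211355 s.
Throughput = L / cycle = 432 / 0.000211355 = 2.04 Mbps.

2.04 Mbps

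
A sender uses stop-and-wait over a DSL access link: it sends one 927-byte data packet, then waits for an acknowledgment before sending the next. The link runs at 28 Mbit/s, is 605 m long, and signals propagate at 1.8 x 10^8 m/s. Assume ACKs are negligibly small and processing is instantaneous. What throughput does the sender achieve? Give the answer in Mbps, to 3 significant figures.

t_tx = L/R = 7416/28000000 = 0.000264857 s.
t_prop = 605/180000000 = 3.36111e-06 s; RTT = 6.72222e-06 s.
Cycle = t_tx + RTT = 0.000271579 s.
Throughput = L / cycle = 7416 / 0.000271579 = 27.3 Mbps.

27.3 Mbps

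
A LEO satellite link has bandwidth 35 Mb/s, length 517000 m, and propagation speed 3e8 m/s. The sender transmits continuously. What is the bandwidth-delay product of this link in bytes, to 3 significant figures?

7540 bytes

Propagation delay = 517000 / 300000000 = 0.00172333 s.
BDP = R × t_prop = 35000000 × 0.00172333 = 60316.7 bits.
In bytes: 60316.7/8 = 7540 bytes.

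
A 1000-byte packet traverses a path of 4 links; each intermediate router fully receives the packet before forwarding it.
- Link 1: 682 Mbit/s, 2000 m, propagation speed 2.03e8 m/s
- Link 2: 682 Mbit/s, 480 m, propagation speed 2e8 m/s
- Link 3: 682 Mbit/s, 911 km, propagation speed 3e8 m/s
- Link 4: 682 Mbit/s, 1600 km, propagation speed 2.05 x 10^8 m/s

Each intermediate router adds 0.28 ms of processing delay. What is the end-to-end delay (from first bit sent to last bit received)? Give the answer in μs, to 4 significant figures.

11740 μs

L = 1000 × 8 = 8000 bits.
Transmission delay per hop = L/R = 8000/682000000 = 11.7302 μs; 4 hops → 46.9208 μs.
Propagation delays (d/s per hop): 9.85222, 2.4, 3036.67, 7804.88 μs; sum = 10853.8 μs.
Processing at 3 router(s): 3 × 0.28 ms = 840 μs.
End-to-end = 11740 μs.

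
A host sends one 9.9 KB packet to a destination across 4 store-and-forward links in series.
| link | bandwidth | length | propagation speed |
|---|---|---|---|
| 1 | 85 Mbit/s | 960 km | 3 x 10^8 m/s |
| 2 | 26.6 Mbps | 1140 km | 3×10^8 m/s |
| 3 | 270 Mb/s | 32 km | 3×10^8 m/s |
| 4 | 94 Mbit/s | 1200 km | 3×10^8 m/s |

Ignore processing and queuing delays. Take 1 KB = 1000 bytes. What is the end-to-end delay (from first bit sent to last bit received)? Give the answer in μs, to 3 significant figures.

16200 μs

L = 79200 bits.
Transmission delays (L/R per hop): 931.765, 2977.44, 293.333, 842.553 μs; sum = 5045.09 μs.
Propagation delays (d/s per hop): 3200, 3800, 106.667, 4000 μs; sum = 11106.7 μs.
End-to-end = 16200 μs.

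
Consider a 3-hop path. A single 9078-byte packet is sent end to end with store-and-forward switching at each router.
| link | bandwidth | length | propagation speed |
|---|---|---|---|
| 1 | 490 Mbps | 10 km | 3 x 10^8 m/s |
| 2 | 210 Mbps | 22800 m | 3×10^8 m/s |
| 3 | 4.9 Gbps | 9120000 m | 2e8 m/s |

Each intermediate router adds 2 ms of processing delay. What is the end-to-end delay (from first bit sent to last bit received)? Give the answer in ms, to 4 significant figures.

50.22 ms

L = 9078 × 8 = 72624 bits.
Transmission delays (L/R per hop): 0.148212, 0.345829, 0.0148212 ms; sum = 0.508862 ms.
Propagation delays (d/s per hop): 0.0333333, 0.076, 45.6 ms; sum = 45.7093 ms.
Processing at 2 router(s): 2 × 2 ms = 4 ms.
End-to-end = 50.22 ms.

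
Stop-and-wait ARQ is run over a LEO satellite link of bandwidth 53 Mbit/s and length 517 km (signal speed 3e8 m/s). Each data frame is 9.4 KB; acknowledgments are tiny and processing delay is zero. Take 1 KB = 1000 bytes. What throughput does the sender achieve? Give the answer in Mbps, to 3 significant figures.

15.5 Mbps

t_tx = L/R = 75200/53000000 = 0.00141887 s.
t_prop = 517000/300000000 = 0.00172333 s; RTT = 0.00344667 s.
Cycle = t_tx + RTT = 0.00486553 s.
Throughput = L / cycle = 75200 / 0.00486553 = 15.5 Mbps.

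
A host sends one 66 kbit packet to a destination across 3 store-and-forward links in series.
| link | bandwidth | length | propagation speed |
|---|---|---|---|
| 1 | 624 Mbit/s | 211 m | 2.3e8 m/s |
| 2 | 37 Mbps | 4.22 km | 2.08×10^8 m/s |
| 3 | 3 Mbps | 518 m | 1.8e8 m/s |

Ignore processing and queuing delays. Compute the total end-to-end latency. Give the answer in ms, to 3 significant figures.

23.9 ms

L = 66000 bits.
Transmission delays (L/R per hop): 0.105769, 1.78378, 22 ms; sum = 23.8896 ms.
Propagation delays (d/s per hop): 0.000917391, 0.0202885, 0.00287778 ms; sum = 0.0240836 ms.
End-to-end = 23.9 ms.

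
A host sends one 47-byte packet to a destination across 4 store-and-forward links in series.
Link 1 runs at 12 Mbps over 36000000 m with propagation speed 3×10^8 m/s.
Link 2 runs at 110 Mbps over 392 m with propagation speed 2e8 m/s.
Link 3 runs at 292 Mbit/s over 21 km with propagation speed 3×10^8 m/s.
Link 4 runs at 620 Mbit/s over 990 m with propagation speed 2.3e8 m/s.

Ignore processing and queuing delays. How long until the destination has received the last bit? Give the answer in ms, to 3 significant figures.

L = 47 × 8 = 376 bits.
Transmission delays (L/R per hop): 0.0313333, 0.00341818, 0.00128767, 0.000606452 ms; sum = 0.0366456 ms.
Propagation delays (d/s per hop): 120, 0.00196, 0.07, 0.00430435 ms; sum = 120.076 ms.
End-to-end = 120 ms.

120 ms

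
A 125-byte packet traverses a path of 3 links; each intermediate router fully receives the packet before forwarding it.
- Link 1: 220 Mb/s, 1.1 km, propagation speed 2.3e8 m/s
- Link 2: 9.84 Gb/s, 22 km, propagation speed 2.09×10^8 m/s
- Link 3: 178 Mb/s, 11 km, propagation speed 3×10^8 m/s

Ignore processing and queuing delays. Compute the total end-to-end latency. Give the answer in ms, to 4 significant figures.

L = 125 × 8 = 1000 bits.
Transmission delays (L/R per hop): 0.00454545, 0.000101626, 0.00561798 ms; sum = 0.0102651 ms.
Propagation delays (d/s per hop): 0.00478261, 0.105263, 0.0366667 ms; sum = 0.146712 ms.
End-to-end = 0.1570 ms.

0.1570 ms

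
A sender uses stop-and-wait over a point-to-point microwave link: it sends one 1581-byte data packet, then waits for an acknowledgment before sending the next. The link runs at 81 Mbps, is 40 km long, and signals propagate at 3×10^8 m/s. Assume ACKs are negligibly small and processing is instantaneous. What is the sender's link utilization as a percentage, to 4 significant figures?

36.93 %

t_tx = L/R = 12648/81000000 = 0.000156148 s.
t_prop = 40000/300000000 = 0.000133333 s; RTT = 0.000266667 s.
Cycle = t_tx + RTT = 0.000422815 s.
Utilization = t_tx / cycle = 0.000156148/0.000422815 = 36.93 %.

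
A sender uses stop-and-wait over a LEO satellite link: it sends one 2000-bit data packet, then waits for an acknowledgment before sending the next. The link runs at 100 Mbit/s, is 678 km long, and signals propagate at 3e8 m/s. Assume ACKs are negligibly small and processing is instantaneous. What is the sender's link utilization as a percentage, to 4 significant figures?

t_tx = L/R = 2000/100000000 = 2e-05 s.
t_prop = 678000/300000000 = 0.00226 s; RTT = 0.00452 s.
Cycle = t_tx + RTT = 0.00454 s.
Utilization = t_tx / cycle = 2e-05/0.00454 = 0.4405 %.

0.4405 %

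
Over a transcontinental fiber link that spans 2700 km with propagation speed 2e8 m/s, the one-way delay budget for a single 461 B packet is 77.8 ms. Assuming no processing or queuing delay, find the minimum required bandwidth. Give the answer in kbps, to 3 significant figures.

57.4 kbps

L = 3688 bits.
Propagation delay = 2700000 / 200000000 = 13.5 ms.
Transmission budget = 77.8 − 13.5 = 64.3 ms.
R ≥ L / t_tx = 3688 bits / 0.0643 s = 57.4 kbps.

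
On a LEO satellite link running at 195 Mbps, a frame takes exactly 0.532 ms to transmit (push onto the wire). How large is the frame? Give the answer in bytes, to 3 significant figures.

13000 bytes

L = R × t_tx = 195000000 b/s × 0.000532 s = 103740 bits.
In bytes: 103740 / 8 = 13000 bytes.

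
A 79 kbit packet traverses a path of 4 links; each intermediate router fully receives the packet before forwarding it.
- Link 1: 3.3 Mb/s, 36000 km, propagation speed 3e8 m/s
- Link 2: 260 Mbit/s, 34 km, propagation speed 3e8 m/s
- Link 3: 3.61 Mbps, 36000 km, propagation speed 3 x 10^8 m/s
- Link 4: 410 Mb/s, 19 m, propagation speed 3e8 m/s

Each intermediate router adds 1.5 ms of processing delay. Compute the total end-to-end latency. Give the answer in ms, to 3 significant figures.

291 ms

L = 79000 bits.
Transmission delays (L/R per hop): 23.9394, 0.303846, 21.8837, 0.192683 ms; sum = 46.3196 ms.
Propagation delays (d/s per hop): 120, 0.113333, 120, 6.33333e-05 ms; sum = 240.113 ms.
Processing at 3 router(s): 3 × 1.5 ms = 4.5 ms.
End-to-end = 291 ms.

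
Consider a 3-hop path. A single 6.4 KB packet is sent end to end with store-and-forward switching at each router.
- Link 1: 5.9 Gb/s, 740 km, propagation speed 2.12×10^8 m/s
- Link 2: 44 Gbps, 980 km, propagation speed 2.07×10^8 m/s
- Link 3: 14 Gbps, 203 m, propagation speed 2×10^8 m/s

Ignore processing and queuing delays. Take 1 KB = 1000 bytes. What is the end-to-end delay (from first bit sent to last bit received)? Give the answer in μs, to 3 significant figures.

L = 51200 bits.
Transmission delays (L/R per hop): 8.67797, 1.16364, 3.65714 μs; sum = 13.4987 μs.
Propagation delays (d/s per hop): 3490.57, 4734.3, 1.015 μs; sum = 8225.88 μs.
End-to-end = 8240 μs.

8240 μs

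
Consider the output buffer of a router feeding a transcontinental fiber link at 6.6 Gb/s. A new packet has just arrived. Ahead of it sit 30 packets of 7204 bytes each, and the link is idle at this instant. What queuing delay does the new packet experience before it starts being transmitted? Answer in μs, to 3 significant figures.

262 μs

Each queued packet: L/R = 57632/6600000000 = 8.73212 μs.
30 queued → 261.964 μs.
Queuing delay = 262 μs.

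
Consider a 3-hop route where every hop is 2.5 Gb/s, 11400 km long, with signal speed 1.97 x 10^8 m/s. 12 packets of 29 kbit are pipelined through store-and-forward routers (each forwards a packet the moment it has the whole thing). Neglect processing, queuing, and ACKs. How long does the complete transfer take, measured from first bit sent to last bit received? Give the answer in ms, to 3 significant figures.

174 ms

Per-hop transmission t_tx = L/R = 29000/2500000000 = 0.0116 ms.
Per-hop propagation t_prop = 11400000/197000000 = 57.868 ms.
Pipeline fill: first packet needs 3·t_tx to clear all hops; remaining 11 packets each add one t_tx.
Total = (3+12-1)·t_tx + 3·t_prop = 14·0.0116 + 3·57.868 = 174 ms.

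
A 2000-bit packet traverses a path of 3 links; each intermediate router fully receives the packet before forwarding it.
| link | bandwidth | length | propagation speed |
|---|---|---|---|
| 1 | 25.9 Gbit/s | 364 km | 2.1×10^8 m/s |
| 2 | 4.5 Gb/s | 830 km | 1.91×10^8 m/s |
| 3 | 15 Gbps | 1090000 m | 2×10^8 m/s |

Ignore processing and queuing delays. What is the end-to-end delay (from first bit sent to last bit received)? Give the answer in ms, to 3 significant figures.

11.5 ms

Transmission delays (L/R per hop): 7.72201e-05, 0.000444444, 0.000133333 ms; sum = 0.000654998 ms.
Propagation delays (d/s per hop): 1.73333, 4.34555, 5.45 ms; sum = 11.5289 ms.
End-to-end = 11.5 ms.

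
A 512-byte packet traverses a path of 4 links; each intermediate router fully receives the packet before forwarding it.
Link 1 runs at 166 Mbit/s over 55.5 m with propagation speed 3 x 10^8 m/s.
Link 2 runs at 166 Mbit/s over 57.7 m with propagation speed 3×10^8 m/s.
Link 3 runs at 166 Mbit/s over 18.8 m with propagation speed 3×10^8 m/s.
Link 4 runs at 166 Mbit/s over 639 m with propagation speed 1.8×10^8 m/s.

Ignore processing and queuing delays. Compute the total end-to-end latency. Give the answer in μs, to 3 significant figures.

L = 512 × 8 = 4096 bits.
Transmission delay per hop = L/R = 4096/166000000 = 24.6747 μs; 4 hops → 98.6988 μs.
Propagation delays (d/s per hop): 0.185, 0.192333, 0.0626667, 3.55 μs; sum = 3.99 μs.
End-to-end = 103 μs.

103 μs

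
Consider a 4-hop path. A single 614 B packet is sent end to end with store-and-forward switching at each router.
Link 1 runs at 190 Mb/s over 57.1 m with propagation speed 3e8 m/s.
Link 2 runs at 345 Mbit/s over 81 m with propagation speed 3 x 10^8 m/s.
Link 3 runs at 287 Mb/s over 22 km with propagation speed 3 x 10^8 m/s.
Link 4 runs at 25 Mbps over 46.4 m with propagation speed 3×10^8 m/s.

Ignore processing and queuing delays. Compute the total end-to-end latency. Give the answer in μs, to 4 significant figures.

L = 614 × 8 = 4912 bits.
Transmission delays (L/R per hop): 25.8526, 14.2377, 17.115, 196.48 μs; sum = 253.685 μs.
Propagation delays (d/s per hop): 0.190333, 0.27, 73.3333, 0.154667 μs; sum = 73.9483 μs.
End-to-end = 327.6 μs.

327.6 μs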